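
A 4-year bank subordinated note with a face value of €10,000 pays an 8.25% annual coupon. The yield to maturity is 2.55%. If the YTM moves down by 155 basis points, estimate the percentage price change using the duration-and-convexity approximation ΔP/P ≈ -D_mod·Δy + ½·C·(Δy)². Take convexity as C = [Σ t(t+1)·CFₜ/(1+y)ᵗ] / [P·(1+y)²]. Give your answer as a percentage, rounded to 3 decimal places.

+5.654%

With y = 0.0255:
  t   CF        PV=CF/(1+0.0255)^t    t·PV        t(t+1)·PV
  1       825.00       804.4856       804.4856       1,608.9712
  2       825.00       784.4813     1,568.9627       4,706.8881
  3       825.00       764.9745     2,294.9235       9,179.6939
  4    10,825.00     9,787.8036    39,151.2144     195,756.0720
  Σ                 12,141.7451    43,819.5862     211,251.6252
P = 12,141.7451; D_Mac = 3.60900 yrs; D_mod = 3.51926 yrs; C = 16.54427.
Duration effect: -3.51926 × (-0.0155) = +0.054549
Convexity effect: 0.5 × 16.54427 × (-0.0155)² = +0.0019874
ΔP/P ≈ +0.054549 + 0.0019874 = +0.056536 = +5.6536%.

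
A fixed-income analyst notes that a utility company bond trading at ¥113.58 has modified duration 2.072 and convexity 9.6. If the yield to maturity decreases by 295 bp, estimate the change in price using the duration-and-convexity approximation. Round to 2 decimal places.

+¥7.42

Duration effect: -D_mod·Δy = -2.072 × (-0.0295) = +0.061124
Convexity effect: ½·C·(Δy)² = 0.5 × 9.6 × (-0.0295)² = +0.0041772
ΔP/P ≈ +0.061124 + 0.0041772 = +0.0653012
ΔP ≈ 113.58 × (+0.0653012) = +7.416910296.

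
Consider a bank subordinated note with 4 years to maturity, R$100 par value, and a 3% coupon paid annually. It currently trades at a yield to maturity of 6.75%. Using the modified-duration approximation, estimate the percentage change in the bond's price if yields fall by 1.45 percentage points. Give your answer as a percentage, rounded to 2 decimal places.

+5.18%

Periodic yield y = 0.0675. Modified duration first:
  t   CF        PV=CF/(1+0.0675)^t    t·PV
  1         3.00         2.8103         2.8103
  2         3.00         2.6326         5.2652
  3         3.00         2.4661         7.3984
  4       103.00        79.3169       317.2676
  Σ                     87.2259       332.7415
P = 87.2259; D_Mac = 3.81471 yrs; D_mod = 3.81471/(1+0.0675) = 3.57350 yrs.
ΔP/P ≈ -D_mod · Δy = -3.57350 × (-0.0145) = +0.051816 = +5.1816%.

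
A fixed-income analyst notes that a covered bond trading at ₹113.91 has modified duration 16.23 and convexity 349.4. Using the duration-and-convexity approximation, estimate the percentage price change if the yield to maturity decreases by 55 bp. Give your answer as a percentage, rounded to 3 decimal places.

+9.455%

Duration effect: -D_mod·Δy = -16.23 × (-0.0055) = +0.089265
Convexity effect: ½·C·(Δy)² = 0.5 × 349.4 × (-0.0055)² = +0.005284675
ΔP/P ≈ +0.089265 + 0.005284675 = +0.094549675
= +9.4549675%.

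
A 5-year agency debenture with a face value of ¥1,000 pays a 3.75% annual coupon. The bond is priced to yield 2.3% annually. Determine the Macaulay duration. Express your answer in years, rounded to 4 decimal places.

4.6643 years

Periodic yield y = 0.023. Discount each cash flow and weight by its year:
  t   CF        PV=CF/(1+0.023)^t    t·PV
  1        37.50        36.6569        36.6569
  2        37.50        35.8327        71.6655
  3        37.50        35.0271       105.0813
  4        37.50        34.2396       136.9584
  5     1,037.50       925.9978     4,629.9888
  Σ                  1,067.7541     4,980.3509
Price P = Σ PV = 1,067.7541.
Macaulay duration = Σ(t·PV) / P = 4,980.3509 / 1,067.7541 = 4.66432 years.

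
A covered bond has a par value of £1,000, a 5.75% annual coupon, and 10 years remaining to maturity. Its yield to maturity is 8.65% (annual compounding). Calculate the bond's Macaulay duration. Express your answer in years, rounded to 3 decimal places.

Periodic yield y = 0.0865. Discount each cash flow and weight by its year:
  t   CF        PV=CF/(1+0.0865)^t    t·PV
  1        57.50        52.9222        52.9222
  2        57.50        48.7089        97.4178
  3        57.50        44.8310       134.4931
  4        57.50        41.2619       165.0475
  5        57.50        37.9769       189.8844
  6        57.50        34.9534       209.7204
  7        57.50        32.1706       225.1945
  8        57.50        29.6094       236.8754
  9        57.50        27.2521       245.2691
  10    1,057.50       461.2996     4,612.9959
  Σ                    810.9861     6,169.8203
Price P = Σ PV = 810.9861.
Macaulay duration = Σ(t·PV) / P = 6,169.8203 / 810.9861 = 7.60780 years.

7.608 years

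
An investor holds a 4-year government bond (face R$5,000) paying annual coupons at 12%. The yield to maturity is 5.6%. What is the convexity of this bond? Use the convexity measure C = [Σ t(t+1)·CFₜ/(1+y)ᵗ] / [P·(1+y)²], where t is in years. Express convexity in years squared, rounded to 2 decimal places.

14.73

With y = 0.056:
  t   CF        PV=CF/(1+0.056)^t    t·PV        t(t+1)·PV
  1       600.00       568.1818       568.1818       1,136.3636
  2       600.00       538.0510     1,076.1019       3,228.3058
  3       600.00       509.5180     1,528.5539       6,114.2155
  4     5,600.00     4,503.3153    18,013.2612      90,066.3058
  Σ                  6,119.0660    21,186.0988     100,545.1907
P = 6,119.0660.
Convexity = Σ t(t+1)·PV / [P·(1+y)²] = 100,545.1907 / (6,119.0660 × 1.115136) = 14.73494.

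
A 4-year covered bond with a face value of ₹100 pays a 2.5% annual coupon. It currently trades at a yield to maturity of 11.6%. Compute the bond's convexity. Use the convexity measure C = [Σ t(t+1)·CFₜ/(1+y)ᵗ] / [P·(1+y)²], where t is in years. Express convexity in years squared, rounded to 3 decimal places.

15.136

With y = 0.116:
  t   CF        PV=CF/(1+0.116)^t    t·PV        t(t+1)·PV
  1         2.50         2.2401         2.2401           4.4803
  2         2.50         2.0073         4.0146          12.0438
  3         2.50         1.7987         5.3960          21.5838
  4       102.50        66.0796       264.3182       1,321.5910
  Σ                     72.1256       275.9689       1,359.6989
P = 72.1256.
Convexity = Σ t(t+1)·PV / [P·(1+y)²] = 1,359.6989 / (72.1256 × 1.245456) = 15.13647.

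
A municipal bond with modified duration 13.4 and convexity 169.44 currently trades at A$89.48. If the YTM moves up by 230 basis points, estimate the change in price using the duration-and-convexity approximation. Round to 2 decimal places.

Duration effect: -D_mod·Δy = -13.4 × (+0.023) = -0.308200
Convexity effect: ½·C·(Δy)² = 0.5 × 169.44 × (0.023)² = +0.04481688
ΔP/P ≈ -0.308200 + 0.04481688 = -0.26338312
ΔP ≈ 89.48 × (-0.26338312) = -23.5675215776.

-A$23.57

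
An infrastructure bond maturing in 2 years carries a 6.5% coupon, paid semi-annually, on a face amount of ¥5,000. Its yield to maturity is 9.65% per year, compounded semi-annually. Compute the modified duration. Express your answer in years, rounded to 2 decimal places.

1.82 years

Periodic yield y = 0.04825. First find Macaulay duration:
  t   CF        PV=CF/(1+0.04825)^t    t·PV
  1       162.50       155.0203       155.0203
  2       162.50       147.8848       295.7697
  3       162.50       141.0778       423.2335
  4     5,162.50     4,275.6346    17,102.5383
  Σ                  4,719.6175    17,976.5617
P = 4,719.6175; Macaulay duration = 17,976.5617 / 4,719.6175 = 3.80890 half-year periods = 1.90445 years.
Modified duration = D_Mac / (1 + y) = 1.90445 / 1.04825 = 1.81679 years.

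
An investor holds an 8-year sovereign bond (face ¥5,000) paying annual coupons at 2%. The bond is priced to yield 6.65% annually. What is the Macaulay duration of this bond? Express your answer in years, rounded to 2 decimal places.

7.35 years

Periodic yield y = 0.0665. Discount each cash flow and weight by its year:
  t   CF        PV=CF/(1+0.0665)^t    t·PV
  1       100.00        93.7647        93.7647
  2       100.00        87.9181       175.8362
  3       100.00        82.4361       247.3083
  4       100.00        77.2959       309.1837
  5       100.00        72.4762       362.3812
  6       100.00        67.9571       407.7426
  7       100.00        63.7197       446.0382
  8     5,100.00     3,047.0761    24,376.6086
  Σ                  3,592.6439    26,418.8635
Price P = Σ PV = 3,592.6439.
Macaulay duration = Σ(t·PV) / P = 26,418.8635 / 3,592.6439 = 7.35360 years.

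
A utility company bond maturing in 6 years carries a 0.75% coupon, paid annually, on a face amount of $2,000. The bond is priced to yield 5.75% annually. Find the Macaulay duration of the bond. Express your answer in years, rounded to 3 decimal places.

5.868 years

Periodic yield y = 0.0575. Discount each cash flow and weight by its year:
  t   CF        PV=CF/(1+0.0575)^t    t·PV
  1        15.00        14.1844        14.1844
  2        15.00        13.4131        26.8263
  3        15.00        12.6838        38.0515
  4        15.00        11.9942        47.9766
  5        15.00        11.3420        56.7100
  6     2,015.00     1,440.7638     8,644.5829
  Σ                  1,504.3813     8,828.3317
Price P = Σ PV = 1,504.3813.
Macaulay duration = Σ(t·PV) / P = 8,828.3317 / 1,504.3813 = 5.86841 years.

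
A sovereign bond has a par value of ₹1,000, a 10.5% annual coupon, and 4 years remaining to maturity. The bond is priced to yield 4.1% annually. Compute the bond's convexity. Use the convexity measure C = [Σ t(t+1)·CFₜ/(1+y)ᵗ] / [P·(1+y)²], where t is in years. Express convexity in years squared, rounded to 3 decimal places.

With y = 0.041:
  t   CF        PV=CF/(1+0.041)^t    t·PV        t(t+1)·PV
  1       105.00       100.8646       100.8646         201.7291
  2       105.00        96.8920       193.7840         581.3519
  3       105.00        93.0759       279.2276       1,116.9105
  4     1,105.00       940.9344     3,763.7377      18,818.6886
  Σ                  1,231.7668     4,337.6138      20,718.6800
P = 1,231.7668.
Convexity = Σ t(t+1)·PV / [P·(1+y)²] = 20,718.6800 / (1,231.7668 × 1.083681) = 15.52144.

15.521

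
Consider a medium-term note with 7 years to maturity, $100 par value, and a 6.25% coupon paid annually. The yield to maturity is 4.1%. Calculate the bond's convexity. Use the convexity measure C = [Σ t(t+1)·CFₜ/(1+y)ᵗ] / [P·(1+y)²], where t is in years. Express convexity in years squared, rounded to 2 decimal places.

With y = 0.041:
  t   CF        PV=CF/(1+0.041)^t    t·PV        t(t+1)·PV
  1         6.25         6.0038         6.0038          12.0077
  2         6.25         5.7674        11.5348          34.6043
  3         6.25         5.5402        16.6207          66.4828
  4         6.25         5.3220        21.2881         106.4405
  5         6.25         5.1124        25.5621         153.3725
  6         6.25         4.9111        29.4664         206.2647
  7       106.25        80.1999       561.3993       4,491.1945
  Σ                    112.8569       671.8752       5,070.3670
P = 112.8569.
Convexity = Σ t(t+1)·PV / [P·(1+y)²] = 5,070.3670 / (112.8569 × 1.083681) = 41.45815.

41.46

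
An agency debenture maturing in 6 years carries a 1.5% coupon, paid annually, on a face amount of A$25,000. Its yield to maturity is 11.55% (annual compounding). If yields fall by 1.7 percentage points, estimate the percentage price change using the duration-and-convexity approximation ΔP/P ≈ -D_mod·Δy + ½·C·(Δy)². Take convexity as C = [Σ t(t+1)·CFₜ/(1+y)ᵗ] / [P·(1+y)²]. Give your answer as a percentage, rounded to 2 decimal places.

+9.14%

With y = 0.1155:
  t   CF        PV=CF/(1+0.1155)^t    t·PV        t(t+1)·PV
  1       375.00       336.1721       336.1721         672.3442
  2       375.00       301.3645       602.7290       1,808.1871
  3       375.00       270.1609       810.4828       3,241.9312
  4       375.00       242.1882       968.7528       4,843.7639
  5       375.00       217.1118     1,085.5589       6,513.3535
  6    25,375.00    13,170.0858    79,020.5146     553,143.6022
  Σ                 14,537.0833    82,824.2102     570,223.1821
P = 14,537.0833; D_Mac = 5.69744 yrs; D_mod = 5.10752 yrs; C = 31.52307.
Duration effect: -5.10752 × (-0.017) = +0.086828
Convexity effect: 0.5 × 31.52307 × (-0.017)² = +0.0045551
ΔP/P ≈ +0.086828 + 0.0045551 = +0.091383 = +9.1383%.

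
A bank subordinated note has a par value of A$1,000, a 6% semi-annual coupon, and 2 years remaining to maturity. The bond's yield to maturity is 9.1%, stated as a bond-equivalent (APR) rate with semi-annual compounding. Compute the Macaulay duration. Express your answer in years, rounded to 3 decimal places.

1.911 years

Periodic yield y = 0.0455. Discount each cash flow and weight by its period:
  t   CF        PV=CF/(1+0.0455)^t    t·PV
  1        30.00        28.6944        28.6944
  2        30.00        27.4456        54.8913
  3        30.00        26.2512        78.7536
  4     1,030.00       862.0671     3,448.2684
  Σ                    944.4583     3,610.6077
Price P = Σ PV = 944.4583.
Macaulay duration = Σ(t·PV) / P = 3,610.6077 / 944.4583 = 3.82294 half-year periods.
In years: 3.82294 / 2 = 1.91147 years.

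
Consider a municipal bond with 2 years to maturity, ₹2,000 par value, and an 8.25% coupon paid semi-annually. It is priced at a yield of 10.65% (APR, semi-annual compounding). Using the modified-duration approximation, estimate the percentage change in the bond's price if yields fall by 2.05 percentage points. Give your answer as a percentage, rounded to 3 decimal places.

+3.662%

Periodic yield y = 0.05325. Modified duration first:
  t   CF        PV=CF/(1+0.05325)^t    t·PV
  1        82.50        78.3290        78.3290
  2        82.50        74.3688       148.7377
  3        82.50        70.6089       211.8267
  4     2,082.50     1,692.2290     6,768.9161
  Σ                  1,915.5358     7,207.8095
P = 1,915.5358; D_Mac = 3.76282 half-year periods = 1.88141 yrs; D_mod = 1.88141/(1+0.05325) = 1.78629 yrs.
ΔP/P ≈ -D_mod · Δy = -1.78629 × (-0.0205) = +0.036619 = +3.6619%.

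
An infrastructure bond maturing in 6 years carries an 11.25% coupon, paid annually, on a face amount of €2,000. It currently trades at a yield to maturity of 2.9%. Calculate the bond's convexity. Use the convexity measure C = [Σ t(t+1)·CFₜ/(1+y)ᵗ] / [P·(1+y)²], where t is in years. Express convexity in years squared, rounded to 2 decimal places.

30.13

With y = 0.029:
  t   CF        PV=CF/(1+0.029)^t    t·PV        t(t+1)·PV
  1       225.00       218.6589       218.6589         437.3178
  2       225.00       212.4965       424.9930       1,274.9790
  3       225.00       206.5078       619.5233       2,478.0932
  4       225.00       200.6878       802.7513       4,013.7564
  5       225.00       195.0319       975.1595       5,850.9569
  6     2,225.00     1,874.2942    11,245.7653      78,720.3574
  Σ                  2,907.6771    14,286.8513      92,775.4607
P = 2,907.6771.
Convexity = Σ t(t+1)·PV / [P·(1+y)²] = 92,775.4607 / (2,907.6771 × 1.058841) = 30.13396.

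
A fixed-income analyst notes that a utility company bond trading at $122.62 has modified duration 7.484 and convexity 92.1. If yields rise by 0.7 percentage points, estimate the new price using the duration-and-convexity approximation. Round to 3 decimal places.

Duration effect: -D_mod·Δy = -7.484 × (+0.007) = -0.052388
Convexity effect: ½·C·(Δy)² = 0.5 × 92.1 × (0.007)² = +0.00225645
ΔP/P ≈ -0.052388 + 0.00225645 = -0.05013155
New price ≈ 122.62 × (1 - 0.05013155) = 116.472869339.

$116.473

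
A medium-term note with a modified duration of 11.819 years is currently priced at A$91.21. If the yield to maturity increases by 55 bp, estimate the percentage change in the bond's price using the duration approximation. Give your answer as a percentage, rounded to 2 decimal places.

-6.50%

Duration approximation: ΔP/P ≈ -D_mod · Δy = -11.819 × (+0.0055) = -0.0650045.
As a percentage: -6.50045%.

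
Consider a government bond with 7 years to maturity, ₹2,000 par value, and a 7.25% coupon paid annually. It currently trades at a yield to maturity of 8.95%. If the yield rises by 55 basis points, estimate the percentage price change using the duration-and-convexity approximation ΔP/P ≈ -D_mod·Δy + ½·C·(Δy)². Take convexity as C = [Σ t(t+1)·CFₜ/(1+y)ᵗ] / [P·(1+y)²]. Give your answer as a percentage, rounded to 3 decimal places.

With y = 0.0895:
  t   CF        PV=CF/(1+0.0895)^t    t·PV        t(t+1)·PV
  1       145.00       133.0886       133.0886         266.1771
  2       145.00       122.1556       244.3113         732.9339
  3       145.00       112.1208       336.3625       1,345.4499
  4       145.00       102.9104       411.6414       2,058.2070
  5       145.00        94.4565       472.2825       2,833.6949
  6       145.00        86.6971       520.1826       3,641.2784
  7     2,145.00     1,177.1631     8,240.1420      65,921.1358
  Σ                  1,828.5921    10,358.0108      76,798.8770
P = 1,828.5921; D_Mac = 5.66447 yrs; D_mod = 5.19915 yrs; C = 35.38210.
Duration effect: -5.19915 × (+0.0055) = -0.028595
Convexity effect: 0.5 × 35.38210 × (0.0055)² = +0.0005352
ΔP/P ≈ -0.028595 + 0.0005352 = -0.028060 = -2.8060%.

-2.806%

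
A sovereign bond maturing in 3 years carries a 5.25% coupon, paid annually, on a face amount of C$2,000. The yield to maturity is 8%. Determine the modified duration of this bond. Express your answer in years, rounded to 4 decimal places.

2.6360 years

Periodic yield y = 0.08. First find Macaulay duration:
  t   CF        PV=CF/(1+0.08)^t    t·PV
  1       105.00        97.2222        97.2222
  2       105.00        90.0206       180.0412
  3     2,105.00     1,671.0169     5,013.0506
  Σ                  1,858.2597     5,290.3140
P = 1,858.2597; Macaulay duration = 5,290.3140 / 1,858.2597 = 2.84692 years.
Modified duration = D_Mac / (1 + y) = 2.84692 / 1.08 = 2.63604 years.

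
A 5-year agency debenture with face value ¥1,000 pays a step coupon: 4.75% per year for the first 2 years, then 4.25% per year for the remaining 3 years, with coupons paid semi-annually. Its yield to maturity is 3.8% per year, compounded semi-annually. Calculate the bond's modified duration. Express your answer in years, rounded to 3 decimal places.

Periodic yield y = 0.019. First find Macaulay duration:
  t   CF        PV=CF/(1+0.019)^t    t·PV
  1        23.75        23.3072        23.3072
  2        23.75        22.8726        45.7452
  3        23.75        22.4461        67.3383
  4        23.75        22.0276        88.1103
  5        21.25        19.3414        96.7070
  6        21.25        18.9808       113.8846
  7        21.25        18.6269       130.3880
  8        21.25        18.2795       146.2364
  9        21.25        17.9387       161.4484
  10    1,021.25       846.0387     8,460.3870
  Σ                  1,029.8594     9,333.5525
P = 1,029.8594; Macaulay duration = 9,333.5525 / 1,029.8594 = 9.06294 half-year periods = 4.53147 years.
Modified duration = D_Mac / (1 + y) = 4.53147 / 1.019 = 4.44698 years.

4.447 years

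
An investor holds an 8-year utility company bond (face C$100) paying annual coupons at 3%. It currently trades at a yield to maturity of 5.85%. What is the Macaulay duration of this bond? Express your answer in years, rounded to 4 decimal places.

Periodic yield y = 0.0585. Discount each cash flow and weight by its year:
  t   CF        PV=CF/(1+0.0585)^t    t·PV
  1         3.00         2.8342         2.8342
  2         3.00         2.6776         5.3551
  3         3.00         2.5296         7.5887
  4         3.00         2.3898         9.5591
  5         3.00         2.2577        11.2885
  6         3.00         2.1329        12.7976
  7         3.00         2.0150        14.1053
  8       103.00        65.3597       522.8779
  Σ                     82.1965       586.4065
Price P = Σ PV = 82.1965.
Macaulay duration = Σ(t·PV) / P = 586.4065 / 82.1965 = 7.13420 years.

7.1342 years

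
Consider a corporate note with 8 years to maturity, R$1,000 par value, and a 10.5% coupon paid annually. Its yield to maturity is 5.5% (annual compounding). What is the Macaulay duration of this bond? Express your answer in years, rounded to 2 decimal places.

6.09 years

Periodic yield y = 0.055. Discount each cash flow and weight by its year:
  t   CF        PV=CF/(1+0.055)^t    t·PV
  1       105.00        99.5261        99.5261
  2       105.00        94.3375       188.6750
  3       105.00        89.4194       268.2583
  4       105.00        84.7578       339.0310
  5       105.00        80.3391       401.6955
  6       105.00        76.1508       456.9049
  7       105.00        72.1809       505.2661
  8     1,105.00       720.0168     5,760.1340
  Σ                  1,316.7283     8,019.4909
Price P = Σ PV = 1,316.7283.
Macaulay duration = Σ(t·PV) / P = 8,019.4909 / 1,316.7283 = 6.09047 years.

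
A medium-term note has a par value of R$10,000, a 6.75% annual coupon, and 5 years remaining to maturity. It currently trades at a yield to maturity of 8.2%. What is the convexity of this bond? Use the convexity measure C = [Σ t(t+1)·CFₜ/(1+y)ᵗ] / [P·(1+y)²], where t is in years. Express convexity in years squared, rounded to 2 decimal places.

21.47

With y = 0.082:
  t   CF        PV=CF/(1+0.082)^t    t·PV        t(t+1)·PV
  1       675.00       623.8447       623.8447       1,247.6895
  2       675.00       576.5663     1,153.1326       3,459.3978
  3       675.00       532.8709     1,598.6126       6,394.4506
  4       675.00       492.4870     1,969.9478       9,849.7391
  5    10,675.00     7,198.3271    35,991.6357     215,949.8141
  Σ                  9,424.0960    41,337.1735     236,901.0910
P = 9,424.0960.
Convexity = Σ t(t+1)·PV / [P·(1+y)²] = 236,901.0910 / (9,424.0960 × 1.170724) = 21.47202.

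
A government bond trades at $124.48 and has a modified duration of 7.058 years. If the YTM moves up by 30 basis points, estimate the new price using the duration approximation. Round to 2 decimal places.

Duration approximation: ΔP/P ≈ -D_mod · Δy = -7.058 × (+0.003) = -0.021174.
New price ≈ 124.48 × (1 - 0.021174) = 121.84426048.

$121.84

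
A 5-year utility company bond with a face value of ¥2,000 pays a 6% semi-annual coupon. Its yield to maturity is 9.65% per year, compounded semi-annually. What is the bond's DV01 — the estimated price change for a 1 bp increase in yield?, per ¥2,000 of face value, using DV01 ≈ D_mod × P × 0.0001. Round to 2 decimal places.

Periodic yield y = 0.04825.
  t   CF        PV=CF/(1+0.04825)^t    t·PV
  1        60.00        57.2383        57.2383
  2        60.00        54.6036       109.2073
  3        60.00        52.0903       156.2708
  4        60.00        49.6926       198.7704
  5        60.00        47.4053       237.0265
  6        60.00        45.2233       271.3397
  7        60.00        43.1417       301.9918
  8        60.00        41.1559       329.2473
  9        60.00        39.2615       353.3539
  10    2,060.00     1,285.9335    12,859.3350
  Σ                  1,715.7460    14,873.7810
P = 1,715.7460; D_Mac = 8.66899 half-year periods = 4.33449 yrs; D_mod = 4.13498 yrs.
DV01 ≈ 4.13498 × 1,715.7460 × 0.0001 = 0.709458.

¥0.71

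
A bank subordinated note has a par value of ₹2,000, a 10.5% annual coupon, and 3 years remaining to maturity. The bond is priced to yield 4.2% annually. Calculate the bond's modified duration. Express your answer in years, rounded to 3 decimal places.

2.635 years

Periodic yield y = 0.042. First find Macaulay duration:
  t   CF        PV=CF/(1+0.042)^t    t·PV
  1       210.00       201.5355       201.5355
  2       210.00       193.4122       386.8244
  3     2,210.00     1,953.3907     5,860.1721
  Σ                  2,348.3384     6,448.5320
P = 2,348.3384; Macaulay duration = 6,448.5320 / 2,348.3384 = 2.74600 years.
Modified duration = D_Mac / (1 + y) = 2.74600 / 1.042 = 2.63531 years.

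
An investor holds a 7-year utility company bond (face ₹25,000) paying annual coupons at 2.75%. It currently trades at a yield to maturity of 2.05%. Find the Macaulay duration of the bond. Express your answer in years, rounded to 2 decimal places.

6.48 years

Periodic yield y = 0.0205. Discount each cash flow and weight by its year:
  t   CF        PV=CF/(1+0.0205)^t    t·PV
  1       687.50       673.6894       673.6894
  2       687.50       660.1562     1,320.3123
  3       687.50       646.8948     1,940.6845
  4       687.50       633.8999     2,535.5995
  5       687.50       621.1660     3,105.8299
  6       687.50       608.6879     3,652.1272
  7    25,687.50    22,285.9307   156,001.5150
  Σ                 26,130.4248   169,229.7577
Price P = Σ PV = 26,130.4248.
Macaulay duration = Σ(t·PV) / P = 169,229.7577 / 26,130.4248 = 6.47635 years.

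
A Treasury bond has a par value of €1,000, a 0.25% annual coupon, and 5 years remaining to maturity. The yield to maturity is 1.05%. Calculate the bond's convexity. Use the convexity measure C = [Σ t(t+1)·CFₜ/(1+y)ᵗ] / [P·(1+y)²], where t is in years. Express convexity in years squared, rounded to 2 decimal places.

29.18

With y = 0.0105:
  t   CF        PV=CF/(1+0.0105)^t    t·PV        t(t+1)·PV
  1         2.50         2.4740         2.4740           4.9480
  2         2.50         2.4483         4.8966          14.6899
  3         2.50         2.4229         7.2686          29.0745
  4         2.50         2.3977         9.5908          47.9540
  5     1,002.50       951.4869     4,757.4343      28,544.6056
  Σ                    961.2298     4,781.6643      28,641.2720
P = 961.2298.
Convexity = Σ t(t+1)·PV / [P·(1+y)²] = 28,641.2720 / (961.2298 × 1.021110) = 29.18048.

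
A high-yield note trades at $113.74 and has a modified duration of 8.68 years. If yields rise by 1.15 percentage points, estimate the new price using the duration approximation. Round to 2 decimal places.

Duration approximation: ΔP/P ≈ -D_mod · Δy = -8.68 × (+0.0115) = -0.099820.
New price ≈ 113.74 × (1 - 0.099820) = 102.3864732.

$102.39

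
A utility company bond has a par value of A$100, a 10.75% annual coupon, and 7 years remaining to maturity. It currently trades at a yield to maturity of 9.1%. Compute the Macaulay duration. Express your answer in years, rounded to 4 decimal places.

5.3335 years

Periodic yield y = 0.091. Discount each cash flow and weight by its year:
  t   CF        PV=CF/(1+0.091)^t    t·PV
  1        10.75         9.8533         9.8533
  2        10.75         9.0315        18.0630
  3        10.75         8.2782        24.8345
  4        10.75         7.5877        30.3508
  5        10.75         6.9548        34.7740
  6        10.75         6.3747        38.2482
  7       110.75        60.1964       421.3748
  Σ                    108.2766       577.4985
Price P = Σ PV = 108.2766.
Macaulay duration = Σ(t·PV) / P = 577.4985 / 108.2766 = 5.33355 years.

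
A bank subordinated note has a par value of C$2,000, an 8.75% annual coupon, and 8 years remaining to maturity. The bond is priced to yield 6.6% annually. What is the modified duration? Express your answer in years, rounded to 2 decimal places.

Periodic yield y = 0.066. First find Macaulay duration:
  t   CF        PV=CF/(1+0.066)^t    t·PV
  1       175.00       164.1651       164.1651
  2       175.00       154.0010       308.0021
  3       175.00       144.4663       433.3988
  4       175.00       135.5218       542.0873
  5       175.00       127.1312       635.6558
  6       175.00       119.2600       715.5600
  7       175.00       111.8762       783.1332
  8     2,175.00     1,304.3725    10,434.9798
  Σ                  2,260.7940    14,016.9821
P = 2,260.7940; Macaulay duration = 14,016.9821 / 2,260.7940 = 6.20003 years.
Modified duration = D_Mac / (1 + y) = 6.20003 / 1.066 = 5.81616 years.

5.82 years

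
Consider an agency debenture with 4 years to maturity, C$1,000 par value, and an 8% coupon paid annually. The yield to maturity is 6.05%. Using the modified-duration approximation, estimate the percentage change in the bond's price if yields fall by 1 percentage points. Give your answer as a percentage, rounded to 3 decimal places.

+3.387%

Periodic yield y = 0.0605. Modified duration first:
  t   CF        PV=CF/(1+0.0605)^t    t·PV
  1        80.00        75.4361        75.4361
  2        80.00        71.1326       142.2652
  3        80.00        67.0746       201.2237
  4     1,080.00       853.8490     3,415.3959
  Σ                  1,067.4923     3,834.3210
P = 1,067.4923; D_Mac = 3.59190 yrs; D_mod = 3.59190/(1+0.0605) = 3.38698 yrs.
ΔP/P ≈ -D_mod · Δy = -3.38698 × (-0.01) = +0.033870 = +3.3870%.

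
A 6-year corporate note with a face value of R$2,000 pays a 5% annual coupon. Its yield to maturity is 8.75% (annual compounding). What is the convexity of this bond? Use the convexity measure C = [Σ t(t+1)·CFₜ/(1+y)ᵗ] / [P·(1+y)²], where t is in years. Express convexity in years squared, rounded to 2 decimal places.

With y = 0.0875:
  t   CF        PV=CF/(1+0.0875)^t    t·PV        t(t+1)·PV
  1       100.00        91.9540        91.9540         183.9080
  2       100.00        84.5554       169.1108         507.3325
  3       100.00        77.7521       233.2563         933.0254
  4       100.00        71.4962       285.9848       1,429.9239
  5       100.00        65.7436       328.7181       1,972.3089
  6     2,100.00     1,269.5321     7,617.1929      53,320.3500
  Σ                  1,661.0335     8,726.2170      58,346.8487
P = 1,661.0335.
Convexity = Σ t(t+1)·PV / [P·(1+y)²] = 58,346.8487 / (1,661.0335 × 1.182656) = 29.70164.

29.70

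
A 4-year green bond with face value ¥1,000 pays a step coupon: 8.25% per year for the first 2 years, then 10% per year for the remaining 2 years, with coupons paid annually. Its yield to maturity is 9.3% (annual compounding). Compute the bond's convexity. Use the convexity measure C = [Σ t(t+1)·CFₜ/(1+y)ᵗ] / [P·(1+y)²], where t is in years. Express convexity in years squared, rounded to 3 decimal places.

With y = 0.093:
  t   CF        PV=CF/(1+0.093)^t    t·PV        t(t+1)·PV
  1        82.50        75.4803        75.4803         150.9607
  2        82.50        69.0579       138.1159         414.3476
  3       100.00        76.5843       229.7528         919.0111
  4     1,100.00       770.7473     3,082.9894      15,414.9469
  Σ                    991.8699     3,526.3384      16,899.2663
P = 991.8699.
Convexity = Σ t(t+1)·PV / [P·(1+y)²] = 16,899.2663 / (991.8699 × 1.194649) = 14.26175.

14.262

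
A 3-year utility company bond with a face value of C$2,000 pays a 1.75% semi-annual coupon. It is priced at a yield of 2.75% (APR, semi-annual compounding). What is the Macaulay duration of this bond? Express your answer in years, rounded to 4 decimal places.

Periodic yield y = 0.01375. Discount each cash flow and weight by its period:
  t   CF        PV=CF/(1+0.01375)^t    t·PV
  1        17.50        17.2626        17.2626
  2        17.50        17.0285        34.0570
  3        17.50        16.7975        50.3926
  4        17.50        16.5697        66.2788
  5        17.50        16.3450        81.7248
  6     2,017.50     1,858.7815    11,152.6890
  Σ                  1,942.7848    11,402.4048
Price P = Σ PV = 1,942.7848.
Macaulay duration = Σ(t·PV) / P = 11,402.4048 / 1,942.7848 = 5.86910 half-year periods.
In years: 5.86910 / 2 = 2.93455 years.

2.9346 years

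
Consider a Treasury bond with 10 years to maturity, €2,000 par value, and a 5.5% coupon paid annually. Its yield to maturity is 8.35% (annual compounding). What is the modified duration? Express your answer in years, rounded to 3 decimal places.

Periodic yield y = 0.0835. First find Macaulay duration:
  t   CF        PV=CF/(1+0.0835)^t    t·PV
  1       110.00       101.5228       101.5228
  2       110.00        93.6990       187.3980
  3       110.00        86.4781       259.4342
  4       110.00        79.8136       319.2545
  5       110.00        73.6628       368.3139
  6       110.00        67.9860       407.9157
  7       110.00        62.7466       439.2263
  8       110.00        57.9110       463.2883
  9       110.00        53.4481       481.0331
  10    2,110.00       946.2226     9,462.2256
  Σ                  1,623.4906    12,489.6124
P = 1,623.4906; Macaulay duration = 12,489.6124 / 1,623.4906 = 7.69306 years.
Modified duration = D_Mac / (1 + y) = 7.69306 / 1.0835 = 7.10019 years.

7.100 years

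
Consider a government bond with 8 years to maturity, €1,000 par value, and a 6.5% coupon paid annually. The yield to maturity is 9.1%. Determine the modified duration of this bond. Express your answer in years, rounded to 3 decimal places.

Periodic yield y = 0.091. First find Macaulay duration:
  t   CF        PV=CF/(1+0.091)^t    t·PV
  1        65.00        59.5784        59.5784
  2        65.00        54.6090       109.2179
  3        65.00        50.0540       150.1621
  4        65.00        45.8790       183.5162
  5        65.00        42.0523       210.2614
  6        65.00        38.5447       231.2683
  7        65.00        35.3297       247.3080
  8     1,065.00       530.5809     4,244.6471
  Σ                    856.6280     5,435.9594
P = 856.6280; Macaulay duration = 5,435.9594 / 856.6280 = 6.34576 years.
Modified duration = D_Mac / (1 + y) = 6.34576 / 1.091 = 5.81647 years.

5.816 years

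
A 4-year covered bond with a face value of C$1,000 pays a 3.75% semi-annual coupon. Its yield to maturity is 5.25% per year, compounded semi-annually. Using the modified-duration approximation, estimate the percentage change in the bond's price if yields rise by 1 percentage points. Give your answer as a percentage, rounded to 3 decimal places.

-3.647%

Periodic yield y = 0.02625. Modified duration first:
  t   CF        PV=CF/(1+0.02625)^t    t·PV
  1        18.75        18.2704        18.2704
  2        18.75        17.8031        35.6061
  3        18.75        17.3477        52.0431
  4        18.75        16.9040        67.6159
  5        18.75        16.4716        82.3579
  6        18.75        16.0503        96.3016
  7        18.75        15.6397       109.4781
  8     1,018.75       828.0227     6,624.1819
  Σ                    946.5094     7,085.8550
P = 946.5094; D_Mac = 7.48630 half-year periods = 3.74315 yrs; D_mod = 3.74315/(1+0.02625) = 3.64741 yrs.
ΔP/P ≈ -D_mod · Δy = -3.64741 × (+0.01) = -0.036474 = -3.6474%.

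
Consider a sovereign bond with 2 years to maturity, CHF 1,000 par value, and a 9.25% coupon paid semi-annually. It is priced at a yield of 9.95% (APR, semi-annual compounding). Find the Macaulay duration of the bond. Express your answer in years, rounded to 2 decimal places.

Periodic yield y = 0.04975. Discount each cash flow and weight by its period:
  t   CF        PV=CF/(1+0.04975)^t    t·PV
  1        46.25        44.0581        44.0581
  2        46.25        41.9701        83.9402
  3        46.25        39.9810       119.9431
  4     1,046.25       861.5727     3,446.2909
  Σ                    987.5820     3,694.2323
Price P = Σ PV = 987.5820.
Macaulay duration = Σ(t·PV) / P = 3,694.2323 / 987.5820 = 3.74068 half-year periods.
In years: 3.74068 / 2 = 1.87034 years.

1.87 years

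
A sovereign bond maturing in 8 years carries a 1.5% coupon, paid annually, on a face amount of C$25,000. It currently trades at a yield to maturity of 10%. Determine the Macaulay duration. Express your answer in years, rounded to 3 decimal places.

Periodic yield y = 0.1. Discount each cash flow and weight by its year:
  t   CF        PV=CF/(1+0.1)^t    t·PV
  1       375.00       340.9091       340.9091
  2       375.00       309.9174       619.8347
  3       375.00       281.7431       845.2292
  4       375.00       256.1300     1,024.5202
  5       375.00       232.8455     1,164.2275
  6       375.00       211.6777     1,270.0663
  7       375.00       192.4343     1,347.0401
  8    25,375.00    11,837.6248    94,700.9982
  Σ                 13,663.2818   101,312.8252
Price P = Σ PV = 13,663.2818.
Macaulay duration = Σ(t·PV) / P = 101,312.8252 / 13,663.2818 = 7.41497 years.

7.415 years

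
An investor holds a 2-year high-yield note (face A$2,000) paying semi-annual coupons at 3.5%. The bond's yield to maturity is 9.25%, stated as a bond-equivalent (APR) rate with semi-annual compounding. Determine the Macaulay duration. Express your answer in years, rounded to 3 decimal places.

Periodic yield y = 0.04625. Discount each cash flow and weight by its period:
  t   CF        PV=CF/(1+0.04625)^t    t·PV
  1        35.00        33.4528        33.4528
  2        35.00        31.9740        63.9480
  3        35.00        30.5606        91.6817
  4     2,035.00     1,698.3318     6,793.3270
  Σ                  1,794.3192     6,982.4096
Price P = Σ PV = 1,794.3192.
Macaulay duration = Σ(t·PV) / P = 6,982.4096 / 1,794.3192 = 3.89140 half-year periods.
In years: 3.89140 / 2 = 1.94570 years.

1.946 years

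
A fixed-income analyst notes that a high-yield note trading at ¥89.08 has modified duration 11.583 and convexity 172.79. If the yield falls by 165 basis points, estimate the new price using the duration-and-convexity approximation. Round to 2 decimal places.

¥108.20

Duration effect: -D_mod·Δy = -11.583 × (-0.0165) = +0.1911195
Convexity effect: ½·C·(Δy)² = 0.5 × 172.79 × (-0.0165)² = +0.02352103875
ΔP/P ≈ +0.1911195 + 0.02352103875 = +0.21464053875
New price ≈ 89.08 × (1 + 0.21464053875) = 108.20017919185.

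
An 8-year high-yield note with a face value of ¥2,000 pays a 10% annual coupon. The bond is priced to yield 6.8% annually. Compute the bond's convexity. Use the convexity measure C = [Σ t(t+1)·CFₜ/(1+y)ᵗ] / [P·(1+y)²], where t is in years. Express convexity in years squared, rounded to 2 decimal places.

With y = 0.068:
  t   CF        PV=CF/(1+0.068)^t    t·PV        t(t+1)·PV
  1       200.00       187.2659       187.2659         374.5318
  2       200.00       175.3426       350.6852       1,052.0557
  3       200.00       164.1785       492.5354       1,970.1418
  4       200.00       153.7252       614.9007       3,074.5034
  5       200.00       143.9374       719.6871       4,318.1228
  6       200.00       134.7729       808.6372       5,660.4606
  7       200.00       126.1918       883.3428       7,066.7423
  8     2,200.00     1,299.7286    10,397.8284      93,580.4557
  Σ                  2,385.1429    14,454.8828     117,097.0141
P = 2,385.1429.
Convexity = Σ t(t+1)·PV / [P·(1+y)²] = 117,097.0141 / (2,385.1429 × 1.140624) = 43.04165.

43.04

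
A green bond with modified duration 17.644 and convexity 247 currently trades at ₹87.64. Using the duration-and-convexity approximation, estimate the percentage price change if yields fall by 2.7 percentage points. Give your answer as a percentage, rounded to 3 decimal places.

Duration effect: -D_mod·Δy = -17.644 × (-0.027) = +0.476388
Convexity effect: ½·C·(Δy)² = 0.5 × 247 × (-0.027)² = +0.0900315
ΔP/P ≈ +0.476388 + 0.0900315 = +0.5664195
= +56.64195%.

+56.642%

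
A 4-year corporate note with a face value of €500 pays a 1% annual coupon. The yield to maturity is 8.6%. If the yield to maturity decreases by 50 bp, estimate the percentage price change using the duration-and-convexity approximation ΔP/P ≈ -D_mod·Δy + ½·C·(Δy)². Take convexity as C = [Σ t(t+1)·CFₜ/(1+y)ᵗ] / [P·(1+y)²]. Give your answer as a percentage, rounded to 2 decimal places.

With y = 0.086:
  t   CF        PV=CF/(1+0.086)^t    t·PV        t(t+1)·PV
  1         5.00         4.6041         4.6041           9.2081
  2         5.00         4.2395         8.4789          25.4367
  3         5.00         3.9037        11.7112          46.8448
  4       505.00       363.0547     1,452.2188       7,261.0942
  Σ                    375.8020     1,477.0130       7,342.5839
P = 375.8020; D_Mac = 3.93030 yrs; D_mod = 3.61906 yrs; C = 16.56648.
Duration effect: -3.61906 × (-0.005) = +0.018095
Convexity effect: 0.5 × 16.56648 × (-0.005)² = +0.0002071
ΔP/P ≈ +0.018095 + 0.0002071 = +0.018302 = +1.8302%.

+1.83%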